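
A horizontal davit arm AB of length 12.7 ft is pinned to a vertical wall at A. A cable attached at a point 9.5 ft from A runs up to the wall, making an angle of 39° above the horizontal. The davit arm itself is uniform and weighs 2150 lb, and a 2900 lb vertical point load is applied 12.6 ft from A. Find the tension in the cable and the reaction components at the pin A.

T = 8395 lb, A_x = 6524 lb, A_y = -233.4 lb

ΣM about A: T·sin39°·9.5 − 2150·6.35 − 2900·12.6 = 0 → T = 50192.5/(9.5·0.62932) = 8395.44 ≈ 8395 lb.
ΣF_x = 0: A_x − T·cos39° = 0 → A_x = 8395.44 × 0.777146 = 6524 lb.
ΣF_y = 0: A_y + T·sin39° − 2150 − 2900 = 0 → A_y = 5050 − 8395.44 × 0.62932 = -233.4 lb.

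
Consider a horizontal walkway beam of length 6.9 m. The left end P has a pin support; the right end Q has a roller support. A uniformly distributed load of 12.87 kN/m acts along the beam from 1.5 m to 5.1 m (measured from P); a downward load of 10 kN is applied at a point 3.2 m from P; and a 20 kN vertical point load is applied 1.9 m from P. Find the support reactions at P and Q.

Resultant of the distributed load: 12.87 × 3.6 = 46.332 kN at 3.3 m from P.
Moments about P: Q_y·6.9 − (12.87·3.6)·3.3 − 10·3.2 − 20·1.9 = 0 → Q_y = 222.8956/6.9 = 32.3037 ≈ 32.30 kN.
ΣF_y = 0: P_y + 32.3037 − 12.87·3.6 − 10 − 20 = 0 → P_y = 44.03 kN.
ΣF_x = 0: no horizontal applied forces, so P_x = 0.

P_x = 0, P_y = 44.03 kN, Q_y = 32.30 kN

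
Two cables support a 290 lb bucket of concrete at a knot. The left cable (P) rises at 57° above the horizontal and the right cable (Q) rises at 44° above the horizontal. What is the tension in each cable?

T_P = 212.5 lb, T_Q = 160.9 lb

ΣF_x = 0: −T_P·cos57° + T_Q·cos44° = 0 → T_Q = 0.757137·T_P.
ΣF_y = 0: T_P·sin57° + T_Q·sin44° = 290.
Substitute: T_P·(0.838671 + 0.757137·0.694658) = 290 → T_P = 212.513 ≈ 212.5 lb.
Then T_Q = 0.757137 × 212.513 = 160.9 lb.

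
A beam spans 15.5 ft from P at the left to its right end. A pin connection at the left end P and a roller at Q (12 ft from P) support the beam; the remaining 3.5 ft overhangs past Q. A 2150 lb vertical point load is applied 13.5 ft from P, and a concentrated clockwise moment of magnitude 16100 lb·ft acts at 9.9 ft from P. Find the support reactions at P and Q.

P_x = 0, P_y = -1610 lb, Q_y = 3760 lb

Taking moments about P: Q_y·12 − 2150·13.5 − 16100 = 0 → Q_y = 45125/12 = 3760.42 ≈ 3760 lb.
ΣF_y = 0: P_y + 3760.42 − 2150 = 0 → P_y = -1610 lb.
ΣF_x = 0: no horizontal applied forces, so P_x = 0.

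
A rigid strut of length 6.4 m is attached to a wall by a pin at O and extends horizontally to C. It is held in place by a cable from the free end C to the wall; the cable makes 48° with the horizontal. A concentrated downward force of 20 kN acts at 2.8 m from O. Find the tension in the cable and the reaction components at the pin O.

T = 11.77 kN, O_x = 7.879 kN, O_y = 11.25 kN

ΣM about O: T·sin48°·6.4 − 20·2.8 = 0 → T = 56/(6.4·0.743145) = 11.7743 ≈ 11.77 kN.
ΣF_x = 0: O_x − T·cos48° = 0 → O_x = 11.7743 × 0.669131 = 7.879 kN.
ΣF_y = 0: O_y + T·sin48° − 20 = 0 → O_y = 20 − 11.7743 × 0.743145 = 11.25 kN.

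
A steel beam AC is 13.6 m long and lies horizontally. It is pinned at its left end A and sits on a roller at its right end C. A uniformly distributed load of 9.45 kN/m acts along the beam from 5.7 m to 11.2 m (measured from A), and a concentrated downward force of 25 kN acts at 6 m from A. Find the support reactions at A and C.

Resultant of the distributed load: 9.45 × 5.5 = 51.975 kN at 8.45 m from A.
Moments about A: C_y·13.6 − (9.45·5.5)·8.45 − 25·6 = 0 → C_y = 589.18875/13.6 = 43.3227 ≈ 43.32 kN.
ΣF_y = 0: A_y + 43.3227 − 9.45·5.5 − 25 = 0 → A_y = 33.65 kN.
ΣF_x = 0: no horizontal applied forces, so A_x = 0.

A_x = 0, A_y = 33.65 kN, C_y = 43.32 kN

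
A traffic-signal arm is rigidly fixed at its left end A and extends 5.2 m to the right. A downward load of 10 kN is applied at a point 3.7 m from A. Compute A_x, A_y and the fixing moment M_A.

A_x = 0, A_y = 10.00 kN, M_A = 37.00 kN·m

ΣF_x = 0: A_x = 0.
ΣF_y = 0: A_y − 10 = 0 → A_y = 10.00 kN.
ΣM about A: M_A − 10·3.7 = 0 → M_A = 37.00 kN·m.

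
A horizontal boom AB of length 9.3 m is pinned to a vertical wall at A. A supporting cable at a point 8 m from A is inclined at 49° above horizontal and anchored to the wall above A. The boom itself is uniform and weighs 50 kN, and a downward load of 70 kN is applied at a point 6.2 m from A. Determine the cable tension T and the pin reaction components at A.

T = 110.4 kN, A_x = 72.42 kN, A_y = 36.69 kN

ΣM about A: T·sin49°·8 − 50·4.65 − 70·6.2 = 0 → T = 666.5/(8·0.75471) = 110.39 ≈ 110.4 kN.
ΣF_x = 0: A_x − T·cos49° = 0 → A_x = 110.39 × 0.656059 = 72.42 kN.
ΣF_y = 0: A_y + T·sin49° − 50 − 70 = 0 → A_y = 120 − 110.39 × 0.75471 = 36.69 kN.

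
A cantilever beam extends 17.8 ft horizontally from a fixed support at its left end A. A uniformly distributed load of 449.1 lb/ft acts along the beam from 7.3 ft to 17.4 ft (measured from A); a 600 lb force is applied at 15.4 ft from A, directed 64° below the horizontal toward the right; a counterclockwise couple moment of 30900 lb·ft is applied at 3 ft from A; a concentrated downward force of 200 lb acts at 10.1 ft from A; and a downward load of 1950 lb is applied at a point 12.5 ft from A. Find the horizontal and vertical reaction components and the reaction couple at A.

A_x = -263.0 lb, A_y = 7225 lb, M_A = 59820 lb·ft

Resultant of the distributed load: 449.1 × 10.1 = 4535.91 lb at 12.35 ft from A.
ΣF_x = 0: A_x + 600·cos64° = 0 → A_x = -263.0 lb.
ΣF_y = 0: A_y − 449.1·10.1 − 600·sin64° − 200 − 1950 = 0 → A_y = 7225 lb.
ΣM about A: M_A − (449.1·10.1)·12.35 − 600·sin64°·15.4 + 30900 − 200·10.1 − 1950·12.5 = 0 → M_A = 59820 lb·ft.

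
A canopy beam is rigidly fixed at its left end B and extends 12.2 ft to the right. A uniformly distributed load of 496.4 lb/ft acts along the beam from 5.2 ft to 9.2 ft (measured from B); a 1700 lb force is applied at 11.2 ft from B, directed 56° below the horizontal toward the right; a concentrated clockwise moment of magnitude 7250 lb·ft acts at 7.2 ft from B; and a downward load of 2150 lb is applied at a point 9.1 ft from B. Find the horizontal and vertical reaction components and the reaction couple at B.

B_x = -950.6 lb, B_y = 5545 lb, M_B = 56900 lb·ft

Resultant of the distributed load: 496.4 × 4 = 1985.6 lb at 7.2 ft from B.
ΣF_x = 0: B_x + 1700·cos56° = 0 → B_x = -950.6 lb.
ΣF_y = 0: B_y − 496.4·4 − 1700·sin56° − 2150 = 0 → B_y = 5545 lb.
ΣM about B: M_B − (496.4·4)·7.2 − 1700·sin56°·11.2 − 7250 − 2150·9.1 = 0 → M_B = 56900 lb·ft.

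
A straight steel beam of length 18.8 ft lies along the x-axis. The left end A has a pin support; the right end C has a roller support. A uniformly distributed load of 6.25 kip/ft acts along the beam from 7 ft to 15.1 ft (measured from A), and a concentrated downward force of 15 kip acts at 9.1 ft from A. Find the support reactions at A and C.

Resultant of the distributed load: 6.25 × 8.1 = 50.625 kip at 11.05 ft from A.
Taking moments about A: C_y·18.8 − (6.25·8.1)·11.05 − 15·9.1 = 0 → C_y = 695.90625/18.8 = 37.0163 ≈ 37.02 kip.
ΣF_y = 0: A_y + 37.0163 − 6.25·8.1 − 15 = 0 → A_y = 28.61 kip.
ΣF_x = 0: no horizontal applied forces, so A_x = 0.

A_x = 0, A_y = 28.61 kip, C_y = 37.02 kip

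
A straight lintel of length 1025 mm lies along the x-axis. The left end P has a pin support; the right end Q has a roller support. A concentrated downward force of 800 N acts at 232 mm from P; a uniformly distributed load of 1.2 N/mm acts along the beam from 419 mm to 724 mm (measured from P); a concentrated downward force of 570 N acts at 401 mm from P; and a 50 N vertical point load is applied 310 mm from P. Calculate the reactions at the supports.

P_x = 0, P_y = 1163 N, Q_y = 623.3 N

Resultant of the distributed load: 1.2 × 305 = 366 N at 571.5 mm from P.
ΣM about P: Q_y·1025 − 800·232 − (1.2·305)·571.5 − 570·401 − 50·310 = 0 → Q_y = 638839/1025 = 623.258 ≈ 623.3 N.
ΣF_y = 0: P_y + 623.258 − 800 − 1.2·305 − 570 − 50 = 0 → P_y = 1163 N.
ΣF_x = 0: no horizontal applied forces, so P_x = 0.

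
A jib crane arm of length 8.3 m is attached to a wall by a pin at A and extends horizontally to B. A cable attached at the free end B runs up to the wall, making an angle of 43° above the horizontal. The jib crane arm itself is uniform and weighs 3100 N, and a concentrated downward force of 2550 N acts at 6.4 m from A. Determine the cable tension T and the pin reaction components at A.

T = 5156 N, A_x = 3771 N, A_y = 2134 N

ΣM about A: T·sin43°·8.3 − 3100·4.15 − 2550·6.4 = 0 → T = 29185/(8.3·0.681998) = 5155.83 ≈ 5156 N.
ΣF_x = 0: A_x − T·cos43° = 0 → A_x = 5155.83 × 0.731354 = 3771 N.
ΣF_y = 0: A_y + T·sin43° − 3100 − 2550 = 0 → A_y = 5650 − 5155.83 × 0.681998 = 2134 N.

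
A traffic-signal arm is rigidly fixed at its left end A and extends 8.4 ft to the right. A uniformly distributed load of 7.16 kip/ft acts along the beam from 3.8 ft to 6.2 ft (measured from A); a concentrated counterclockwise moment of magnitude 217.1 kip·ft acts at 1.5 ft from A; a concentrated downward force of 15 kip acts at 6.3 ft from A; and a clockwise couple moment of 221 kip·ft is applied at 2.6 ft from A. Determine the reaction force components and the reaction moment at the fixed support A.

A_x = 0, A_y = 32.18 kip, M_A = 184.3 kip·ft

Resultant of the distributed load: 7.16 × 2.4 = 17.184 kip at 5 ft from A.
ΣF_x = 0: A_x = 0.
ΣF_y = 0: A_y − 7.16·2.4 − 15 = 0 → A_y = 32.18 kip.
ΣM about A: M_A − (7.16·2.4)·5 + 217.1 − 15·6.3 − 221 = 0 → M_A = 184.3 kip·ft.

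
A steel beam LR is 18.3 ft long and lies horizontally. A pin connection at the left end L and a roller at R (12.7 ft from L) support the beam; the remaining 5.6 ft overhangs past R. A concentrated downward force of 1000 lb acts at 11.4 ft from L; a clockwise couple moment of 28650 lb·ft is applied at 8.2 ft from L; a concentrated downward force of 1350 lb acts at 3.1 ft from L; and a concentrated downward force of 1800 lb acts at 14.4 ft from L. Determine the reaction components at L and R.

ΣM about L: R_y·12.7 − 1000·11.4 − 28650 − 1350·3.1 − 1800·14.4 = 0 → R_y = 70155/12.7 = 5524.02 ≈ 5524 lb.
ΣF_y = 0: L_y + 5524.02 − 1000 − 1350 − 1800 = 0 → L_y = -1374 lb.
ΣF_x = 0: no horizontal applied forces, so L_x = 0.

L_x = 0, L_y = -1374 lb, R_y = 5524 lb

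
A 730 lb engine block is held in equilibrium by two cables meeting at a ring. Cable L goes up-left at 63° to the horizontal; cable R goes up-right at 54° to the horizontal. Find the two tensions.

T_L = 481.6 lb, T_R = 372.0 lb

ΣF_x = 0: −T_L·cos63° + T_R·cos54° = 0 → T_R = 0.772375·T_L.
ΣF_y = 0: T_L·sin63° + T_R·sin54° = 730.
Substitute: T_L·(0.891007 + 0.772375·0.809017) = 730 → T_L = 481.571 ≈ 481.6 lb.
Then T_R = 0.772375 × 481.571 = 372.0 lb.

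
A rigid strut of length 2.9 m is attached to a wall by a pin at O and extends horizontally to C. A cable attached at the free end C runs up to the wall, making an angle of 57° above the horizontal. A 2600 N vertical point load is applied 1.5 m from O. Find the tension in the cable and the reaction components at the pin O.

T = 1604 N, O_x = 873.3 N, O_y = 1255 N

ΣM about O: T·sin57°·2.9 − 2600·1.5 = 0 → T = 3900/(2.9·0.838671) = 1603.52 ≈ 1604 N.
ΣF_x = 0: O_x − T·cos57° = 0 → O_x = 1603.52 × 0.544639 = 873.3 N.
ΣF_y = 0: O_y + T·sin57° − 2600 = 0 → O_y = 2600 − 1603.52 × 0.838671 = 1255 N.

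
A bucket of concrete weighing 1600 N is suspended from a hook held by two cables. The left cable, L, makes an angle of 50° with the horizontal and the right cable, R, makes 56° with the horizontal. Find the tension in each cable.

ΣF_x = 0: −T_L·cos50° + T_R·cos56° = 0 → T_R = 1.14949·T_L.
ΣF_y = 0: T_L·sin50° + T_R·sin56° = 1600.
Substitute: T_L·(0.766044 + 1.14949·0.829038) = 1600 → T_L = 930.766 ≈ 930.8 N.
Then T_R = 1.14949 × 930.766 = 1070 N.

T_L = 930.8 N, T_R = 1070 N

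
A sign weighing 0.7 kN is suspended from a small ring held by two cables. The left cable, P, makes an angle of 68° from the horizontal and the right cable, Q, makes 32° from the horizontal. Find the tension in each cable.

T_P = 0.6028 kN, T_Q = 0.2663 kN

ΣF_x = 0: −T_P·cos68° + T_Q·cos32° = 0 → T_Q = 0.441728·T_P.
ΣF_y = 0: T_P·sin68° + T_Q·sin32° = 0.7.
Substitute: T_P·(0.927184 + 0.441728·0.529919) = 0.7 → T_P = 0.602791 ≈ 0.6028 kN.
Then T_Q = 0.441728 × 0.602791 = 0.2663 kN.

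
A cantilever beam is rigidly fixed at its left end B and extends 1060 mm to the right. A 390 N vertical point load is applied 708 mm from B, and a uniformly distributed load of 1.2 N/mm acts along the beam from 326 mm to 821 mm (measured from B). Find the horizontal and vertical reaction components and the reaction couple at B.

Resultant of the distributed load: 1.2 × 495 = 594 N at 573.5 mm from B.
ΣF_x = 0: B_x = 0.
ΣF_y = 0: B_y − 390 − 1.2·495 = 0 → B_y = 984.0 N.
ΣM about B: M_B − 390·708 − (1.2·495)·573.5 = 0 → M_B = 616800 N·mm.

B_x = 0, B_y = 984.0 N, M_B = 616800 N·mm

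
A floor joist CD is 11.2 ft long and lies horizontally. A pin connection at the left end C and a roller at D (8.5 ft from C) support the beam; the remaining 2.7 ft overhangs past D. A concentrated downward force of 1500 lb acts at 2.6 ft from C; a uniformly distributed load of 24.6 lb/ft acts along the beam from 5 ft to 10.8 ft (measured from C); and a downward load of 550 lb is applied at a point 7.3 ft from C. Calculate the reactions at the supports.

Resultant of the distributed load: 24.6 × 5.8 = 142.68 lb at 7.9 ft from C.
ΣM about C: D_y·8.5 − 1500·2.6 − (24.6·5.8)·7.9 − 550·7.3 = 0 → D_y = 9042.172/8.5 = 1063.78 ≈ 1064 lb.
ΣF_y = 0: C_y + 1063.78 − 1500 − 24.6·5.8 − 550 = 0 → C_y = 1129 lb.
ΣF_x = 0: no horizontal applied forces, so C_x = 0.

C_x = 0, C_y = 1129 lb, D_y = 1064 lb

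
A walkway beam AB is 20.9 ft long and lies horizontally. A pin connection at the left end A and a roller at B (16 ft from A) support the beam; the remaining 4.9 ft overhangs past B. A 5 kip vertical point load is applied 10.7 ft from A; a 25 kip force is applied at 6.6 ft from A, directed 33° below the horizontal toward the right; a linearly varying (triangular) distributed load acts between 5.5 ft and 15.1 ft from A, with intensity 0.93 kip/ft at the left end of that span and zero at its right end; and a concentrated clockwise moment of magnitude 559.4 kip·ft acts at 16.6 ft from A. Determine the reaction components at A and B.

A_x = -20.97 kip, A_y = -23.27 kip, B_y = 46.35 kip

Resultant of the triangular load: ½ × 0.93 × 9.6 = 4.464 kip, acting at 8.7 ft from A (one-third of the span from the peak).
Moments about A: B_y·16 − 5·10.7 − 25·sin33°·6.6 − (½·0.93·9.6)·8.7 − 559.4 = 0 → B_y = 741.602/16 = 46.3501 ≈ 46.35 kip.
ΣF_y = 0: A_y + 46.3501 − 5 − 25·sin33° − ½·0.93·9.6 = 0 → A_y = -23.27 kip.
ΣF_x = 0: A_x + 25·cos33° = 0 → A_x = -20.97 kip.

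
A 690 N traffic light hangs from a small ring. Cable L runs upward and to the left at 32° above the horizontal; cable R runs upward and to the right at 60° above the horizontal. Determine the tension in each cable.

T_L = 345.2 N, T_R = 585.5 N

ΣF_x = 0: −T_L·cos32° + T_R·cos60° = 0 → T_R = 1.6961·T_L.
ΣF_y = 0: T_L·sin32° + T_R·sin60° = 690.
Substitute: T_L·(0.529919 + 1.6961·0.866025) = 690 → T_L = 345.21 ≈ 345.2 N.
Then T_R = 1.6961 × 345.21 = 585.5 N.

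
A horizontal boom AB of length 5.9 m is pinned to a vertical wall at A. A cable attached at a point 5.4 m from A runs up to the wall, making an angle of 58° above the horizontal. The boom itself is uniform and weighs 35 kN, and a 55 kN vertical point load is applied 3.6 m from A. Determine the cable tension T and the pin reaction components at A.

ΣM about A: T·sin58°·5.4 − 35·2.95 − 55·3.6 = 0 → T = 301.25/(5.4·0.848048) = 65.7829 ≈ 65.78 kN.
ΣF_x = 0: A_x − T·cos58° = 0 → A_x = 65.7829 × 0.529919 = 34.86 kN.
ΣF_y = 0: A_y + T·sin58° − 35 − 55 = 0 → A_y = 90 − 65.7829 × 0.848048 = 34.21 kN.

T = 65.78 kN, A_x = 34.86 kN, A_y = 34.21 kN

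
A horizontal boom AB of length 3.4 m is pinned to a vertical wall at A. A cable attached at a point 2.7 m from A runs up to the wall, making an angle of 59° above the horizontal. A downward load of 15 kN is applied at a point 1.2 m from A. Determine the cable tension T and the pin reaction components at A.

T = 7.778 kN, A_x = 4.006 kN, A_y = 8.333 kN

ΣM about A: T·sin59°·2.7 − 15·1.2 = 0 → T = 18/(2.7·0.857167) = 7.77756 ≈ 7.778 kN.
ΣF_x = 0: A_x − T·cos59° = 0 → A_x = 7.77756 × 0.515038 = 4.006 kN.
ΣF_y = 0: A_y + T·sin59° − 15 = 0 → A_y = 15 − 7.77756 × 0.857167 = 8.333 kN.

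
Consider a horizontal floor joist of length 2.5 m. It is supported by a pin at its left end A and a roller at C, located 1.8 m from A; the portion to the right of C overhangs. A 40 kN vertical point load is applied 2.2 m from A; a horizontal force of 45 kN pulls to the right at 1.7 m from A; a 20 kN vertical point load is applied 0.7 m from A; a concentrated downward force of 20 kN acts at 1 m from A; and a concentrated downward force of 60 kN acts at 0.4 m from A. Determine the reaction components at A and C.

ΣM about A: C_y·1.8 − 40·2.2 − 20·0.7 − 20·1 − 60·0.4 = 0 → C_y = 146/1.8 = 81.1111 ≈ 81.11 kN.
ΣF_y = 0: A_y + 81.1111 − 40 − 20 − 20 − 60 = 0 → A_y = 58.89 kN.
ΣF_x = 0: A_x + 45 = 0 → A_x = -45.00 kN.

A_x = -45.00 kN, A_y = 58.89 kN, C_y = 81.11 kN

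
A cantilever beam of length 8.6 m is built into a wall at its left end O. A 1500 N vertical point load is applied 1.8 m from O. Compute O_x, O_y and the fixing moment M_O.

ΣF_x = 0: O_x = 0.
ΣF_y = 0: O_y − 1500 = 0 → O_y = 1500 N.
ΣM about O: M_O − 1500·1.8 = 0 → M_O = 2700 N·m.

O_x = 0, O_y = 1500 N, M_O = 2700 N·m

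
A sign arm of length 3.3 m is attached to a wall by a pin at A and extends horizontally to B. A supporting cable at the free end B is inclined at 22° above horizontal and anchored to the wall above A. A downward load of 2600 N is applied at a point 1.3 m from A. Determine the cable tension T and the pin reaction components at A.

ΣM about A: T·sin22°·3.3 − 2600·1.3 = 0 → T = 3380/(3.3·0.374607) = 2734.18 ≈ 2734 N.
ΣF_x = 0: A_x − T·cos22° = 0 → A_x = 2734.18 × 0.927184 = 2535 N.
ΣF_y = 0: A_y + T·sin22° − 2600 = 0 → A_y = 2600 − 2734.18 × 0.374607 = 1576 N.

T = 2734 N, A_x = 2535 N, A_y = 1576 N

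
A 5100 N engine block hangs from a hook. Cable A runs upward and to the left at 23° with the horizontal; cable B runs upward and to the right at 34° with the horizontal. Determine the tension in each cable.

T_A = 5041 N, T_B = 5598 N

ΣF_x = 0: −T_A·cos23° + T_B·cos34° = 0 → T_B = 1.11033·T_A.
ΣF_y = 0: T_A·sin23° + T_B·sin34° = 5100.
Substitute: T_A·(0.390731 + 1.11033·0.559193) = 5100 → T_A = 5041.42 ≈ 5041 N.
Then T_B = 1.11033 × 5041.42 = 5598 N.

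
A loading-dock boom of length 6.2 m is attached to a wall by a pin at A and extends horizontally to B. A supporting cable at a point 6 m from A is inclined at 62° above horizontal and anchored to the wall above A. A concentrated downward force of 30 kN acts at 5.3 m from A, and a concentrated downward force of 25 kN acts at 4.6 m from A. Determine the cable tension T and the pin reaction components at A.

T = 51.72 kN, A_x = 24.28 kN, A_y = 9.333 kN

ΣM about A: T·sin62°·6 − 30·5.3 − 25·4.6 = 0 → T = 274/(6·0.882948) = 51.7207 ≈ 51.72 kN.
ΣF_x = 0: A_x − T·cos62° = 0 → A_x = 51.7207 × 0.469472 = 24.28 kN.
ΣF_y = 0: A_y + T·sin62° − 30 − 25 = 0 → A_y = 55 − 51.7207 × 0.882948 = 9.333 kN.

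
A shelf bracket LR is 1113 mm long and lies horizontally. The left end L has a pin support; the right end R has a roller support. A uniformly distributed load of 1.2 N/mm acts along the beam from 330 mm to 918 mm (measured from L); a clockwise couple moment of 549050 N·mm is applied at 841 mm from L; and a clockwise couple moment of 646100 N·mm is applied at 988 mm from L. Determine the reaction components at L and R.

L_x = 0, L_y = -763.8 N, R_y = 1469 N

Resultant of the distributed load: 1.2 × 588 = 705.6 N at 624 mm from L.
Taking moments about L: R_y·1113 − (1.2·588)·624 − 549050 − 646100 = 0 → R_y = 1635444.4/1113 = 1469.4 ≈ 1469 N.
ΣF_y = 0: L_y + 1469.4 − 1.2·588 = 0 → L_y = -763.8 N.
ΣF_x = 0: no horizontal applied forces, so L_x = 0.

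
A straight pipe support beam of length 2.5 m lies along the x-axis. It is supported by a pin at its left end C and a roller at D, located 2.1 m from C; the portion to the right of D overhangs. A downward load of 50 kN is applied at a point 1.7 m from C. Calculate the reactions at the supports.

C_x = 0, C_y = 9.524 kN, D_y = 40.48 kN

Taking moments about C: D_y·2.1 − 50·1.7 = 0 → D_y = 85/2.1 = 40.4762 ≈ 40.48 kN.
ΣF_y = 0: C_y + 40.4762 − 50 = 0 → C_y = 9.524 kN.
ΣF_x = 0: no horizontal applied forces, so C_x = 0.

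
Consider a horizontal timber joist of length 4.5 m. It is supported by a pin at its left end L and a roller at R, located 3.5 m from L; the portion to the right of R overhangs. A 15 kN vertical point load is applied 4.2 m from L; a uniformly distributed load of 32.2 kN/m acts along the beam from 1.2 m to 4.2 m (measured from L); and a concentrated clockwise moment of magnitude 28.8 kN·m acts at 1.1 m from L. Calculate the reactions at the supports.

L_x = 0, L_y = 10.85 kN, R_y = 100.7 kN

Resultant of the distributed load: 32.2 × 3 = 96.6 kN at 2.7 m from L.
Moments about L: R_y·3.5 − 15·4.2 − (32.2·3)·2.7 − 28.8 = 0 → R_y = 352.62/3.5 = 100.749 ≈ 100.7 kN.
ΣF_y = 0: L_y + 100.749 − 15 − 32.2·3 = 0 → L_y = 10.85 kN.
ΣF_x = 0: no horizontal applied forces, so L_x = 0.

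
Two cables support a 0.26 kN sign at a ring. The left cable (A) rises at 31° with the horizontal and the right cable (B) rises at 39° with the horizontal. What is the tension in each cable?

T_A = 0.2150 kN, T_B = 0.2372 kN

ΣF_x = 0: −T_A·cos31° + T_B·cos39° = 0 → T_B = 1.10297·T_A.
ΣF_y = 0: T_A·sin31° + T_B·sin39° = 0.26.
Substitute: T_A·(0.515038 + 1.10297·0.62932) = 0.26 → T_A = 0.215025 ≈ 0.2150 kN.
Then T_B = 1.10297 × 0.215025 = 0.2372 kN.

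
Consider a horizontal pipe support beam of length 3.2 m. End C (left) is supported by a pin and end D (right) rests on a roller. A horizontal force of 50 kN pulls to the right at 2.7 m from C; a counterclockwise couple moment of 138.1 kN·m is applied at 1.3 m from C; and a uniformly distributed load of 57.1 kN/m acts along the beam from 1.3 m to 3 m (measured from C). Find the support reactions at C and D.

Resultant of the distributed load: 57.1 × 1.7 = 97.07 kN at 2.15 m from C.
ΣM about C: D_y·3.2 + 138.1 − (57.1·1.7)·2.15 = 0 → D_y = 70.6005/3.2 = 22.0627 ≈ 22.06 kN.
ΣF_y = 0: C_y + 22.0627 − 57.1·1.7 = 0 → C_y = 75.01 kN.
ΣF_x = 0: C_x + 50 = 0 → C_x = -50.00 kN.

C_x = -50.00 kN, C_y = 75.01 kN, D_y = 22.06 kN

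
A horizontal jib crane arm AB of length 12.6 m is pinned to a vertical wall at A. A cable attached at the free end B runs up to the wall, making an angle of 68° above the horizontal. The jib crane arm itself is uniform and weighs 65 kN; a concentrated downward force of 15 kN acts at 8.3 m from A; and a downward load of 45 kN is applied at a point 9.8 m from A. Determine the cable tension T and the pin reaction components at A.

T = 83.46 kN, A_x = 31.26 kN, A_y = 47.62 kN

ΣM about A: T·sin68°·12.6 − 65·6.3 − 15·8.3 − 45·9.8 = 0 → T = 975/(12.6·0.927184) = 83.458 ≈ 83.46 kN.
ΣF_x = 0: A_x − T·cos68° = 0 → A_x = 83.458 × 0.374607 = 31.26 kN.
ΣF_y = 0: A_y + T·sin68° − 65 − 15 − 45 = 0 → A_y = 125 − 83.458 × 0.927184 = 47.62 kN.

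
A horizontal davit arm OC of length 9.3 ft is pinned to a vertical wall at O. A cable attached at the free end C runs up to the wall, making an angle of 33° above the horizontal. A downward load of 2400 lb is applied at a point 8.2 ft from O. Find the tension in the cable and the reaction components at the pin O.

ΣM about O: T·sin33°·9.3 − 2400·8.2 = 0 → T = 19680/(9.3·0.544639) = 3885.38 ≈ 3885 lb.
ΣF_x = 0: O_x − T·cos33° = 0 → O_x = 3885.38 × 0.838671 = 3259 lb.
ΣF_y = 0: O_y + T·sin33° − 2400 = 0 → O_y = 2400 − 3885.38 × 0.544639 = 283.9 lb.

T = 3885 lb, O_x = 3259 lb, O_y = 283.9 lb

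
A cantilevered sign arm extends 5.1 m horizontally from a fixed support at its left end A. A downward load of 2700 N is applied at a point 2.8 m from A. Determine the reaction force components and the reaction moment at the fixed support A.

ΣF_x = 0: A_x = 0.
ΣF_y = 0: A_y − 2700 = 0 → A_y = 2700 N.
ΣM about A: M_A − 2700·2.8 = 0 → M_A = 7560 N·m.

A_x = 0, A_y = 2700 N, M_A = 7560 N·m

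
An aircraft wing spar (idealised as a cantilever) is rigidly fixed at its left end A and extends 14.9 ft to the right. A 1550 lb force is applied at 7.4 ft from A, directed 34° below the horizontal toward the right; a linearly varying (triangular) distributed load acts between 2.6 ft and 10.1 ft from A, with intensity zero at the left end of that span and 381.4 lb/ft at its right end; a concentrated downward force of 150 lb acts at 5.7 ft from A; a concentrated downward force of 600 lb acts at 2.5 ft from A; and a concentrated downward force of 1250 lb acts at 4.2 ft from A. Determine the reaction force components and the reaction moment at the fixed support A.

A_x = -1285 lb, A_y = 4297 lb, M_A = 24890 lb·ft

Resultant of the triangular load: ½ × 381.4 × 7.5 = 1430.25 lb, acting at 7.6 ft from A (one-third of the span from the peak).
ΣF_x = 0: A_x + 1550·cos34° = 0 → A_x = -1285 lb.
ΣF_y = 0: A_y − 1550·sin34° − ½·381.4·7.5 − 150 − 600 − 1250 = 0 → A_y = 4297 lb.
ΣM about A: M_A − 1550·sin34°·7.4 − (½·381.4·7.5)·7.6 − 150·5.7 − 600·2.5 − 1250·4.2 = 0 → M_A = 24890 lb·ft.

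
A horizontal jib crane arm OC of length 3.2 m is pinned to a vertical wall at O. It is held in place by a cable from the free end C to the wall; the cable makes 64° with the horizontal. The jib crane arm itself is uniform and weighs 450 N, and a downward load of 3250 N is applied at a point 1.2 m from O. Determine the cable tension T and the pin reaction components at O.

ΣM about O: T·sin64°·3.2 − 450·1.6 − 3250·1.2 = 0 → T = 4620/(3.2·0.898794) = 1606.32 ≈ 1606 N.
ΣF_x = 0: O_x − T·cos64° = 0 → O_x = 1606.32 × 0.438371 = 704.2 N.
ΣF_y = 0: O_y + T·sin64° − 450 − 3250 = 0 → O_y = 3700 − 1606.32 × 0.898794 = 2256 N.

T = 1606 N, O_x = 704.2 N, O_y = 2256 N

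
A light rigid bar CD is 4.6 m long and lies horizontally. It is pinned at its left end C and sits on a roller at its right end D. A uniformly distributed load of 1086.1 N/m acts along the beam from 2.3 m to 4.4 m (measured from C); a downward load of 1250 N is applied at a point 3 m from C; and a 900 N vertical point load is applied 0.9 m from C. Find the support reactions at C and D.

Resultant of the distributed load: 1086.1 × 2.1 = 2280.81 N at 3.35 m from C.
ΣM about C: D_y·4.6 − (1086.1·2.1)·3.35 − 1250·3 − 900·0.9 = 0 → D_y = 12200.7135/4.6 = 2652.33 ≈ 2652 N.
ΣF_y = 0: C_y + 2652.33 − 1086.1·2.1 − 1250 − 900 = 0 → C_y = 1778 N.
ΣF_x = 0: no horizontal applied forces, so C_x = 0.

C_x = 0, C_y = 1778 N, D_y = 2652 N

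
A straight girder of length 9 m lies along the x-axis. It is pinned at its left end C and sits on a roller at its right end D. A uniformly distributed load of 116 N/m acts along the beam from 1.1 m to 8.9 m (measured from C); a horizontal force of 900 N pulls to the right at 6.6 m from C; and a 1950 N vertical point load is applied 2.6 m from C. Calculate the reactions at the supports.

Resultant of the distributed load: 116 × 7.8 = 904.8 N at 5 m from C.
Taking moments about C: D_y·9 − (116·7.8)·5 − 1950·2.6 = 0 → D_y = 9594/9 = 1066 N.
ΣF_y = 0: C_y + 1066 − 116·7.8 − 1950 = 0 → C_y = 1789 N.
ΣF_x = 0: C_x + 900 = 0 → C_x = -900.0 N.

C_x = -900.0 N, C_y = 1789 N, D_y = 1066 N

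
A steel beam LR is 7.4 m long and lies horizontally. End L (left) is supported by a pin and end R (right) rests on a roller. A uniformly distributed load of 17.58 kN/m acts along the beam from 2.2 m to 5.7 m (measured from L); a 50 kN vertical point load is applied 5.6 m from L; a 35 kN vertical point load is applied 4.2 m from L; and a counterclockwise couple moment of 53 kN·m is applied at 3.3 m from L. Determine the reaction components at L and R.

Resultant of the distributed load: 17.58 × 3.5 = 61.53 kN at 3.95 m from L.
Taking moments about L: R_y·7.4 − (17.58·3.5)·3.95 − 50·5.6 − 35·4.2 + 53 = 0 → R_y = 617.0435/7.4 = 83.3843 ≈ 83.38 kN.
ΣF_y = 0: L_y + 83.3843 − 17.58·3.5 − 50 − 35 = 0 → L_y = 63.15 kN.
ΣF_x = 0: no horizontal applied forces, so L_x = 0.

L_x = 0, L_y = 63.15 kN, R_y = 83.38 kN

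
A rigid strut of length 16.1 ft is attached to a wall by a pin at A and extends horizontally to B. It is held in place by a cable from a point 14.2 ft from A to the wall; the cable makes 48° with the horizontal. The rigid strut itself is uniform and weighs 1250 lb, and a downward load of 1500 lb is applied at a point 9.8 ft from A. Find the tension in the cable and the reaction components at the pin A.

ΣM about A: T·sin48°·14.2 − 1250·8.05 − 1500·9.8 = 0 → T = 24762.5/(14.2·0.743145) = 2346.56 ≈ 2347 lb.
ΣF_x = 0: A_x − T·cos48° = 0 → A_x = 2346.56 × 0.669131 = 1570 lb.
ΣF_y = 0: A_y + T·sin48° − 1250 − 1500 = 0 → A_y = 2750 − 2346.56 × 0.743145 = 1006 lb.

T = 2347 lb, A_x = 1570 lb, A_y = 1006 lb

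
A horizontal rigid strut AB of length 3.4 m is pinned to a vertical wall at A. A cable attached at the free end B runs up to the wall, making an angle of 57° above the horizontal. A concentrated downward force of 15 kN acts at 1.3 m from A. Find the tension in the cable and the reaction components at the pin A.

T = 6.839 kN, A_x = 3.725 kN, A_y = 9.265 kN

ΣM about A: T·sin57°·3.4 − 15·1.3 = 0 → T = 19.5/(3.4·0.838671) = 6.83855 ≈ 6.839 kN.
ΣF_x = 0: A_x − T·cos57° = 0 → A_x = 6.83855 × 0.544639 = 3.725 kN.
ΣF_y = 0: A_y + T·sin57° − 15 = 0 → A_y = 15 − 6.83855 × 0.838671 = 9.265 kN.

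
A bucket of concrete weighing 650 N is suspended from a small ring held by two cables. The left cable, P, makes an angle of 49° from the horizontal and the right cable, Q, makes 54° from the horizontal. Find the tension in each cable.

T_P = 392.1 N, T_Q = 437.7 N

ΣF_x = 0: −T_P·cos49° + T_Q·cos54° = 0 → T_Q = 1.11615·T_P.
ΣF_y = 0: T_P·sin49° + T_Q·sin54° = 650.
Substitute: T_P·(0.75471 + 1.11615·0.809017) = 650 → T_P = 392.111 ≈ 392.1 N.
Then T_Q = 1.11615 × 392.111 = 437.7 N.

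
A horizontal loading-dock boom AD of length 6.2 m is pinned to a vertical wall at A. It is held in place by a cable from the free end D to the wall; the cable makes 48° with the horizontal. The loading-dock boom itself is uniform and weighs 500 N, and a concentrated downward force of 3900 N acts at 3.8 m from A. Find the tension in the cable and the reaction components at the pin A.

T = 3553 N, A_x = 2377 N, A_y = 1760 N

ΣM about A: T·sin48°·6.2 − 500·3.1 − 3900·3.8 = 0 → T = 16370/(6.2·0.743145) = 3552.9 ≈ 3553 N.
ΣF_x = 0: A_x − T·cos48° = 0 → A_x = 3552.9 × 0.669131 = 2377 N.
ΣF_y = 0: A_y + T·sin48° − 500 − 3900 = 0 → A_y = 4400 − 3552.9 × 0.743145 = 1760 N.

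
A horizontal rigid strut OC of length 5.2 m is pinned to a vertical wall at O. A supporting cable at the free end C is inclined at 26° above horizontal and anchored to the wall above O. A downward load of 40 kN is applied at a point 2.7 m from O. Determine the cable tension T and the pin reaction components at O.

T = 47.38 kN, O_x = 42.58 kN, O_y = 19.23 kN

ΣM about O: T·sin26°·5.2 − 40·2.7 = 0 → T = 108/(5.2·0.438371) = 47.3782 ≈ 47.38 kN.
ΣF_x = 0: O_x − T·cos26° = 0 → O_x = 47.3782 × 0.898794 = 42.58 kN.
ΣF_y = 0: O_y + T·sin26° − 40 = 0 → O_y = 40 − 47.3782 × 0.438371 = 19.23 kN.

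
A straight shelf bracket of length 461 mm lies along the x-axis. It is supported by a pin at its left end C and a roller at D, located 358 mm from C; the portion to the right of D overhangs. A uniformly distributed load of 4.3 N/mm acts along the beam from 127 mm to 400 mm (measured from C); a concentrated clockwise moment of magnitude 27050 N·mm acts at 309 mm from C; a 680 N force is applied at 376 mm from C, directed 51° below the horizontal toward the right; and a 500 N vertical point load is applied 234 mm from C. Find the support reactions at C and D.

Resultant of the distributed load: 4.3 × 273 = 1173.9 N at 263.5 mm from C.
Taking moments about C: D_y·358 − (4.3·273)·263.5 − 27050 − 680·sin51°·376 − 500·234 = 0 → D_y = 652073/358 = 1821.43 ≈ 1821 N.
ΣF_y = 0: C_y + 1821.43 − 4.3·273 − 680·sin51° − 500 = 0 → C_y = 380.9 N.
ΣF_x = 0: C_x + 680·cos51° = 0 → C_x = -427.9 N.

C_x = -427.9 N, C_y = 380.9 N, D_y = 1821 N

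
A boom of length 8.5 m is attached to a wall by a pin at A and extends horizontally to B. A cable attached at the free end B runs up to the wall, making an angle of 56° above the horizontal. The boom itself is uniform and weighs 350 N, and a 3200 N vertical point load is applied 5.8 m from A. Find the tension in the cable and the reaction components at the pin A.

T = 2845 N, A_x = 1591 N, A_y = 1191 N

ΣM about A: T·sin56°·8.5 − 350·4.25 − 3200·5.8 = 0 → T = 20047.5/(8.5·0.829038) = 2844.9 ≈ 2845 N.
ΣF_x = 0: A_x − T·cos56° = 0 → A_x = 2844.9 × 0.559193 = 1591 N.
ΣF_y = 0: A_y + T·sin56° − 350 − 3200 = 0 → A_y = 3550 − 2844.9 × 0.829038 = 1191 N.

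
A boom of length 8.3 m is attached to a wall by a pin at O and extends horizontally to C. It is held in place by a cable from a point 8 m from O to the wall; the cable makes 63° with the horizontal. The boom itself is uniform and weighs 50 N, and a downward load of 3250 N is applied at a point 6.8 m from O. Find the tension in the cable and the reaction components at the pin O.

T = 3130 N, O_x = 1421 N, O_y = 511.6 N

ΣM about O: T·sin63°·8 − 50·4.15 − 3250·6.8 = 0 → T = 22307.5/(8·0.891007) = 3129.53 ≈ 3130 N.
ΣF_x = 0: O_x − T·cos63° = 0 → O_x = 3129.53 × 0.45399 = 1421 N.
ΣF_y = 0: O_y + T·sin63° − 50 − 3250 = 0 → O_y = 3300 − 3129.53 × 0.891007 = 511.6 N.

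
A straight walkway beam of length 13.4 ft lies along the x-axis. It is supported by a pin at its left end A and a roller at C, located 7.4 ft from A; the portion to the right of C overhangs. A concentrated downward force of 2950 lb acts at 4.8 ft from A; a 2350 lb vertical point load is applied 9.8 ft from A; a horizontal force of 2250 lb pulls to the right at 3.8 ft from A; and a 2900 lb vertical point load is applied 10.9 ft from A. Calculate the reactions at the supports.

A_x = -2250 lb, A_y = -1097 lb, C_y = 9297 lb

Moments about A: C_y·7.4 − 2950·4.8 − 2350·9.8 − 2900·10.9 = 0 → C_y = 68800/7.4 = 9297.3 ≈ 9297 lb.
ΣF_y = 0: A_y + 9297.3 − 2950 − 2350 − 2900 = 0 → A_y = -1097 lb.
ΣF_x = 0: A_x + 2250 = 0 → A_x = -2250 lb.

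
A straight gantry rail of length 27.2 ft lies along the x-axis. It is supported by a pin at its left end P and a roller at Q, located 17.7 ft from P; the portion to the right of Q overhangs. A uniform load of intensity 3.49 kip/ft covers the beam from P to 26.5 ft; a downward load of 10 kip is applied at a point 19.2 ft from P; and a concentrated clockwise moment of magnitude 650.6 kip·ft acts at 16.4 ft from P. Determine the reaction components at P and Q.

Resultant of the distributed load: 3.49 × 26.5 = 92.485 kip at 13.25 ft from P.
Moments about P: Q_y·17.7 − (3.49·26.5)·13.25 − 10·19.2 − 650.6 = 0 → Q_y = 2068.02625/17.7 = 116.838 ≈ 116.8 kip.
ΣF_y = 0: P_y + 116.838 − 3.49·26.5 − 10 = 0 → P_y = -14.35 kip.
ΣF_x = 0: no horizontal applied forces, so P_x = 0.

P_x = 0, P_y = -14.35 kip, Q_y = 116.8 kip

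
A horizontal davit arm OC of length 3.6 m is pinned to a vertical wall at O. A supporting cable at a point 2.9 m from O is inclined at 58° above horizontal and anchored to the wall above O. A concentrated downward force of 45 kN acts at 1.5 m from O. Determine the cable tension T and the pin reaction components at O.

T = 27.45 kN, O_x = 14.54 kN, O_y = 21.72 kN

ΣM about O: T·sin58°·2.9 − 45·1.5 = 0 → T = 67.5/(2.9·0.848048) = 27.4464 ≈ 27.45 kN.
ΣF_x = 0: O_x − T·cos58° = 0 → O_x = 27.4464 × 0.529919 = 14.54 kN.
ΣF_y = 0: O_y + T·sin58° − 45 = 0 → O_y = 45 − 27.4464 × 0.848048 = 21.72 kN.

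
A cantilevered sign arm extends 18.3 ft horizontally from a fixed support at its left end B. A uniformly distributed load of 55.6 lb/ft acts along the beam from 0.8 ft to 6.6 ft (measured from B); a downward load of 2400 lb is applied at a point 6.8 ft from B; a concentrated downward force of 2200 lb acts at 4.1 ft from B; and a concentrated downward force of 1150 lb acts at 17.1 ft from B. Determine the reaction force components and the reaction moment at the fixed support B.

B_x = 0, B_y = 6072 lb, M_B = 46200 lb·ft

Resultant of the distributed load: 55.6 × 5.8 = 322.48 lb at 3.7 ft from B.
ΣF_x = 0: B_x = 0.
ΣF_y = 0: B_y − 55.6·5.8 − 2400 − 2200 − 1150 = 0 → B_y = 6072 lb.
ΣM about B: M_B − (55.6·5.8)·3.7 − 2400·6.8 − 2200·4.1 − 1150·17.1 = 0 → M_B = 46200 lb·ft.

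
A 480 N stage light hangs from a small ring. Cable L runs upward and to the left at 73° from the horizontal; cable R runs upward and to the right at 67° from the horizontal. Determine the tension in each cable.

ΣF_x = 0: −T_L·cos73° + T_R·cos67° = 0 → T_R = 0.748268·T_L.
ΣF_y = 0: T_L·sin73° + T_R·sin67° = 480.
Substitute: T_L·(0.956305 + 0.748268·0.920505) = 480 → T_L = 291.777 ≈ 291.8 N.
Then T_R = 0.748268 × 291.777 = 218.3 N.

T_L = 291.8 N, T_R = 218.3 N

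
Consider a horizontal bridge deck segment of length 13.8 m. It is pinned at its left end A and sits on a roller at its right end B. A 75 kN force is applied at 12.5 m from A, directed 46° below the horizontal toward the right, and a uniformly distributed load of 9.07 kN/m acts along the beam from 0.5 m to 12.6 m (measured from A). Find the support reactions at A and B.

A_x = -52.10 kN, A_y = 62.74 kN, B_y = 101.0 kN

Resultant of the distributed load: 9.07 × 12.1 = 109.747 kN at 6.55 m from A.
ΣM about A: B_y·13.8 − 75·sin46°·12.5 − (9.07·12.1)·6.55 = 0 → B_y = 1393.22/13.8 = 100.958 ≈ 101.0 kN.
ΣF_y = 0: A_y + 100.958 − 75·sin46° − 9.07·12.1 = 0 → A_y = 62.74 kN.
ΣF_x = 0: A_x + 75·cos46° = 0 → A_x = -52.10 kN.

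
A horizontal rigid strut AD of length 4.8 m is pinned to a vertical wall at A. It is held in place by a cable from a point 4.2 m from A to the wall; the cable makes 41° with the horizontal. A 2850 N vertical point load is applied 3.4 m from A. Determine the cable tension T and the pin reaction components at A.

ΣM about A: T·sin41°·4.2 − 2850·3.4 = 0 → T = 9690/(4.2·0.656059) = 3516.67 ≈ 3517 N.
ΣF_x = 0: A_x − T·cos41° = 0 → A_x = 3516.67 × 0.75471 = 2654 N.
ΣF_y = 0: A_y + T·sin41° − 2850 = 0 → A_y = 2850 − 3516.67 × 0.656059 = 542.9 N.

T = 3517 N, A_x = 2654 N, A_y = 542.9 N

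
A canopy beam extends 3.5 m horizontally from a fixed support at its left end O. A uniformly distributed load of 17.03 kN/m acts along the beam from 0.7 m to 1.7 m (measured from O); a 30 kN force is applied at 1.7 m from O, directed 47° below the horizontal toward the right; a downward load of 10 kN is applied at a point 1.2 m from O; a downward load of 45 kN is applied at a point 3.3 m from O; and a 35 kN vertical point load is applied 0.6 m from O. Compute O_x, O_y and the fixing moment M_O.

O_x = -20.46 kN, O_y = 129.0 kN, M_O = 239.2 kN·m

Resultant of the distributed load: 17.03 × 1 = 17.03 kN at 1.2 m from O.
ΣF_x = 0: O_x + 30·cos47° = 0 → O_x = -20.46 kN.
ΣF_y = 0: O_y − 17.03·1 − 30·sin47° − 10 − 45 − 35 = 0 → O_y = 129.0 kN.
ΣM about O: M_O − (17.03·1)·1.2 − 30·sin47°·1.7 − 10·1.2 − 45·3.3 − 35·0.6 = 0 → M_O = 239.2 kN·m.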